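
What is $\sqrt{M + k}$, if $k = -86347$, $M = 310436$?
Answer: $\sqrt{224089} \approx 473.38$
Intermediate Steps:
$\sqrt{M + k} = \sqrt{310436 - 86347} = \sqrt{224089}$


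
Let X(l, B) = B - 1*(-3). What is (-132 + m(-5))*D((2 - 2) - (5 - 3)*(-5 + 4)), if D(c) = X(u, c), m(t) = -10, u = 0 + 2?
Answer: -710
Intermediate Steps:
u = 2
X(l, B) = 3 + B (X(l, B) = B + 3 = 3 + B)
D(c) = 3 + c
(-132 + m(-5))*D((2 - 2) - (5 - 3)*(-5 + 4)) = (-132 - 10)*(3 + ((2 - 2) - (5 - 3)*(-5 + 4))) = -142*(3 + (0 - 2*(-1))) = -142*(3 + (0 - 1*(-2))) = -142*(3 + (0 + 2)) = -142*(3 + 2) = -142*5 = -710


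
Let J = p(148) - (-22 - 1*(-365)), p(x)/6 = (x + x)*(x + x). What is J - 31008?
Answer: 494345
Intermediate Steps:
p(x) = 24*x² (p(x) = 6*((x + x)*(x + x)) = 6*((2*x)*(2*x)) = 6*(4*x²) = 24*x²)
J = 525353 (J = 24*148² - (-22 - 1*(-365)) = 24*21904 - (-22 + 365) = 525696 - 1*343 = 525696 - 343 = 525353)
J - 31008 = 525353 - 31008 = 494345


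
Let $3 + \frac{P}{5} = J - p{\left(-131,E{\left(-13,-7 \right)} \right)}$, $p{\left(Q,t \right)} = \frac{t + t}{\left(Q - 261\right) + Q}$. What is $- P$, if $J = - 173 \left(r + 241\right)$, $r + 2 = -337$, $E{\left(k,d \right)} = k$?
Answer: $- \frac{44326735}{523} \approx -84755.0$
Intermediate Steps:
$r = -339$ ($r = -2 - 337 = -339$)
$J = 16954$ ($J = - 173 \left(-339 + 241\right) = \left(-173\right) \left(-98\right) = 16954$)
$p{\left(Q,t \right)} = \frac{2 t}{-261 + 2 Q}$ ($p{\left(Q,t \right)} = \frac{2 t}{\left(-261 + Q\right) + Q} = \frac{2 t}{-261 + 2 Q}$)
$P = \frac{44326735}{523}$ ($P = -15 + 5 \left(16954 - 2 \left(-13\right) \frac{1}{-261 + 2 \left(-131\right)}\right) = -15 + 5 \left(16954 - 2 \left(-13\right) \frac{1}{-261 - 262}\right) = -15 + 5 \left(16954 - 2 \left(-13\right) \frac{1}{-523}\right) = -15 + 5 \left(16954 - 2 \left(-13\right) \left(- \frac{1}{523}\right)\right) = -15 + 5 \left(16954 - \frac{26}{523}\right) = -15 + 5 \cdot \frac{8866916}{523} = -15 + \frac{44334580}{523} = \frac{44326735}{523} \approx 84755.0$)
$- P = \left(-1\right) \frac{44326735}{523} = - \frac{44326735}{523}$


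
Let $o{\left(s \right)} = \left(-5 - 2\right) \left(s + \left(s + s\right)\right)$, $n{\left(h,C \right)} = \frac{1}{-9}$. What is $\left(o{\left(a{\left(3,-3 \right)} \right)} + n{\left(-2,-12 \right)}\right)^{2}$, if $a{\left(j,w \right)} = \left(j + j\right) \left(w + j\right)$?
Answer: $\frac{1}{81} \approx 0.012346$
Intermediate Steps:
$n{\left(h,C \right)} = - \frac{1}{9}$
$a{\left(j,w \right)} = 2 j \left(j + w\right)$
$o{\left(s \right)} = - 21 s$ ($o{\left(s \right)} = - 7 \left(s + 2 s\right) = - 7 \cdot 3 s = - 21 s$)
$\left(o{\left(a{\left(3,-3 \right)} \right)} + n{\left(-2,-12 \right)}\right)^{2} = \left(- 21 \cdot 2 \cdot 3 \left(3 - 3\right) - \frac{1}{9}\right)^{2} = \left(- 21 \cdot 2 \cdot 3 \cdot 0 - \frac{1}{9}\right)^{2} = \left(\left(-21\right) 0 - \frac{1}{9}\right)^{2} = \left(0 - \frac{1}{9}\right)^{2} = \left(- \frac{1}{9}\right)^{2} = \frac{1}{81}$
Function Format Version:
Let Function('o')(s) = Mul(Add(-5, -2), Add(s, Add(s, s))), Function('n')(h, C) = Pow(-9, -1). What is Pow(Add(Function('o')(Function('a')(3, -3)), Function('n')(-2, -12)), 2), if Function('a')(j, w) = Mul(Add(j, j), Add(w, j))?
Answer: Rational(1, 81) ≈ 0.012346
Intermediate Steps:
Function('n')(h, C) = Rational(-1, 9)
Function('a')(j, w) = Mul(2, j, Add(j, w)) (Function('a')(j, w) = Mul(Mul(2, j), Add(j, w)) = Mul(2, j, Add(j, w)))
Function('o')(s) = Mul(-21, s) (Function('o')(s) = Mul(-7, Add(s, Mul(2, s))) = Mul(-7, Mul(3, s)) = Mul(-21, s))
Pow(Add(Function('o')(Function('a')(3, -3)), Function('n')(-2, -12)), 2) = Pow(Add(Mul(-21, Mul(2, 3, Add(3, -3))), Rational(-1, 9)), 2) = Pow(Add(Mul(-21, Mul(2, 3, 0)), Rational(-1, 9)), 2) = Pow(Add(Mul(-21, 0), Rational(-1, 9)), 2) = Pow(Add(0, Rational(-1, 9)), 2) = Pow(Rational(-1, 9), 2) = Rational(1, 81)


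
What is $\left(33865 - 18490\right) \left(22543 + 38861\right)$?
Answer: $944086500$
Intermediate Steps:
$\left(33865 - 18490\right) \left(22543 + 38861\right) = 15375 \cdot 61404 = 944086500$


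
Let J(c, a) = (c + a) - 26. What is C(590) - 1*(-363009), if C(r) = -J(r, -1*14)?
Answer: 362459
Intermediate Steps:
J(c, a) = -26 + a + c (J(c, a) = (a + c) - 26 = -26 + a + c)
C(r) = 40 - r (C(r) = -(-26 - 1*14 + r) = -(-26 - 14 + r) = -(-40 + r) = 40 - r)
C(590) - 1*(-363009) = (40 - 1*590) - 1*(-363009) = (40 - 590) + 363009 = -550 + 363009 = 362459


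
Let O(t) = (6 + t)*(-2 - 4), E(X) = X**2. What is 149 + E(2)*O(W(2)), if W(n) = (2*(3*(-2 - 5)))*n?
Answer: 2021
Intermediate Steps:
W(n) = -42*n (W(n) = (2*(3*(-7)))*n = (2*(-21))*n = -42*n)
O(t) = -36 - 6*t (O(t) = (6 + t)*(-6) = -36 - 6*t)
149 + E(2)*O(W(2)) = 149 + 2**2*(-36 - (-252)*2) = 149 + 4*(-36 - 6*(-84)) = 149 + 4*(-36 + 504) = 149 + 4*468 = 149 + 1872 = 2021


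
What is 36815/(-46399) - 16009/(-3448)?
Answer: 615863471/159983752 ≈ 3.8495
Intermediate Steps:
36815/(-46399) - 16009/(-3448) = 36815*(-1/46399) - 16009*(-1/3448) = -36815/46399 + 16009/3448 = 615863471/159983752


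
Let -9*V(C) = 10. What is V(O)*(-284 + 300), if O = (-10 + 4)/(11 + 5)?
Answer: -160/9 ≈ -17.778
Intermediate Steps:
O = -3/8 (O = -6/16 = -6*1/16 = -3/8 ≈ -0.37500)
V(C) = -10/9 (V(C) = -⅑*10 = -10/9)
V(O)*(-284 + 300) = -10*(-284 + 300)/9 = -10/9*16 = -160/9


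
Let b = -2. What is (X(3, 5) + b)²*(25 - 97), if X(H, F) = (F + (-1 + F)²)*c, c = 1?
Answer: -25992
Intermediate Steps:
X(H, F) = F + (-1 + F)² (X(H, F) = (F + (-1 + F)²)*1 = F + (-1 + F)²)
(X(3, 5) + b)²*(25 - 97) = ((5 + (-1 + 5)²) - 2)²*(25 - 97) = ((5 + 4²) - 2)²*(-72) = ((5 + 16) - 2)²*(-72) = (21 - 2)²*(-72) = 19²*(-72) = 361*(-72) = -25992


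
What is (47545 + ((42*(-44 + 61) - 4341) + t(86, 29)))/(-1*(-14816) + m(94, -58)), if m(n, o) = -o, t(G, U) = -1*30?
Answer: 21944/7437 ≈ 2.9507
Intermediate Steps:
t(G, U) = -30
(47545 + ((42*(-44 + 61) - 4341) + t(86, 29)))/(-1*(-14816) + m(94, -58)) = (47545 + ((42*(-44 + 61) - 4341) - 30))/(-1*(-14816) - 1*(-58)) = (47545 + ((42*17 - 4341) - 30))/(14816 + 58) = (47545 + ((714 - 4341) - 30))/14874 = (47545 + (-3627 - 30))*(1/14874) = (47545 - 3657)*(1/14874) = 43888*(1/14874) = 21944/7437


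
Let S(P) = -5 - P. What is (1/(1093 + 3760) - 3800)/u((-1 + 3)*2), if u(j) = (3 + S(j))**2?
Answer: -6147133/58236 ≈ -105.56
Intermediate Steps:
u(j) = (-2 - j)**2 (u(j) = (3 + (-5 - j))**2 = (-2 - j)**2)
(1/(1093 + 3760) - 3800)/u((-1 + 3)*2) = (1/(1093 + 3760) - 3800)/((2 + (-1 + 3)*2)**2) = (1/4853 - 3800)/((2 + 2*2)**2) = (1/4853 - 3800)/((2 + 4)**2) = -18441399/(4853*(6**2)) = -18441399/4853/36 = -18441399/4853*1/36 = -6147133/58236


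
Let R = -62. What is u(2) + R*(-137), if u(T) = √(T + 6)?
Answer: 8494 + 2*√2 ≈ 8496.8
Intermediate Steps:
u(T) = √(6 + T)
u(2) + R*(-137) = √(6 + 2) - 62*(-137) = √8 + 8494 = 2*√2 + 8494 = 8494 + 2*√2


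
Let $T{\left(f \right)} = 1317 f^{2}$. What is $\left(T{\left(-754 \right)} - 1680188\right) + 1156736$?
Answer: $748212120$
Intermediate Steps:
$\left(T{\left(-754 \right)} - 1680188\right) + 1156736 = \left(1317 \left(-754\right)^{2} - 1680188\right) + 1156736 = \left(1317 \cdot 568516 - 1680188\right) + 1156736 = \left(748735572 - 1680188\right) + 1156736 = 747055384 + 1156736 = 748212120$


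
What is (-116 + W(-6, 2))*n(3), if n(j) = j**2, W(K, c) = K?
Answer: -1098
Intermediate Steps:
(-116 + W(-6, 2))*n(3) = (-116 - 6)*3**2 = -122*9 = -1098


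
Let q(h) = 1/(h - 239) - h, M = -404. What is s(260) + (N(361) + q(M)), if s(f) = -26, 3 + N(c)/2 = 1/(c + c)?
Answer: 86350038/232123 ≈ 372.00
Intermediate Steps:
N(c) = -6 + 1/c (N(c) = -6 + 2/(c + c) = -6 + 2/((2*c)) = -6 + 2*(1/(2*c)) = -6 + 1/c)
q(h) = 1/(-239 + h) - h
s(260) + (N(361) + q(M)) = -26 + ((-6 + 1/361) + (1 - 1*(-404)² + 239*(-404))/(-239 - 404)) = -26 + ((-6 + 1/361) + (1 - 1*163216 - 96556)/(-643)) = -26 + (-2165/361 - (1 - 163216 - 96556)/643) = -26 + (-2165/361 - 1/643*(-259771)) = -26 + (-2165/361 + 259771/643) = -26 + 92385236/232123 = 86350038/232123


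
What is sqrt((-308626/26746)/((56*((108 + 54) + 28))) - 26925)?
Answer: I*sqrt(34070357601780823085)/35572180 ≈ 164.09*I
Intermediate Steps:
sqrt((-308626/26746)/((56*((108 + 54) + 28))) - 26925) = sqrt((-308626*1/26746)/((56*(162 + 28))) - 26925) = sqrt(-154313/(13373*(56*190)) - 26925) = sqrt(-154313/13373/10640 - 26925) = sqrt(-154313/13373*1/10640 - 26925) = sqrt(-154313/142288720 - 26925) = sqrt(-3831123940313/142288720) = I*sqrt(34070357601780823085)/35572180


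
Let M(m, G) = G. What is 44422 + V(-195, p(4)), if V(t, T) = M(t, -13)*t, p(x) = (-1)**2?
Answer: 46957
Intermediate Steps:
p(x) = 1
V(t, T) = -13*t
44422 + V(-195, p(4)) = 44422 - 13*(-195) = 44422 + 2535 = 46957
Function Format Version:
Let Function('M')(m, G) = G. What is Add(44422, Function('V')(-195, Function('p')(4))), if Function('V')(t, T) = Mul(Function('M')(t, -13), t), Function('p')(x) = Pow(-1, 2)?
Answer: 46957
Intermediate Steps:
Function('p')(x) = 1
Function('V')(t, T) = Mul(-13, t)
Add(44422, Function('V')(-195, Function('p')(4))) = Add(44422, Mul(-13, -195)) = Add(44422, 2535) = 46957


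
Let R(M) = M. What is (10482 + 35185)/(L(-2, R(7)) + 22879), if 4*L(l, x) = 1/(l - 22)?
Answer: 4384032/2196383 ≈ 1.9960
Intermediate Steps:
L(l, x) = 1/(4*(-22 + l)) (L(l, x) = 1/(4*(l - 22)) = 1/(4*(-22 + l)))
(10482 + 35185)/(L(-2, R(7)) + 22879) = (10482 + 35185)/(1/(4*(-22 - 2)) + 22879) = 45667/((¼)/(-24) + 22879) = 45667/((¼)*(-1/24) + 22879) = 45667/(-1/96 + 22879) = 45667/(2196383/96) = 45667*(96/2196383) = 4384032/2196383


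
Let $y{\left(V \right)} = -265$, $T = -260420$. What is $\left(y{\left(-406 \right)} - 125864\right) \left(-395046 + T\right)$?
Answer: $82673271114$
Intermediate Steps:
$\left(y{\left(-406 \right)} - 125864\right) \left(-395046 + T\right) = \left(-265 - 125864\right) \left(-395046 - 260420\right) = \left(-126129\right) \left(-655466\right) = 82673271114$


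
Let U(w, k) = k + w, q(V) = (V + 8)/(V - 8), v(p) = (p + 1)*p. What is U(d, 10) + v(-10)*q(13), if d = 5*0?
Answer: 388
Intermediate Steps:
v(p) = p*(1 + p) (v(p) = (1 + p)*p = p*(1 + p))
q(V) = (8 + V)/(-8 + V)
d = 0
U(d, 10) + v(-10)*q(13) = (10 + 0) + (-10*(1 - 10))*((8 + 13)/(-8 + 13)) = 10 + (-10*(-9))*(21/5) = 10 + 90*((1/5)*21) = 10 + 90*(21/5) = 10 + 378 = 388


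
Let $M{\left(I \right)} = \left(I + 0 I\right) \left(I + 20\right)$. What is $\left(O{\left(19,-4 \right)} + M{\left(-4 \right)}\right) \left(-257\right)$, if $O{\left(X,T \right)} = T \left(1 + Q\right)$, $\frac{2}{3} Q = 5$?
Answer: $25186$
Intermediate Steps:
$Q = \frac{15}{2}$ ($Q = \frac{3}{2} \cdot 5 = \frac{15}{2} \approx 7.5$)
$O{\left(X,T \right)} = \frac{17 T}{2}$ ($O{\left(X,T \right)} = T \left(1 + \frac{15}{2}\right) = T \frac{17}{2} = \frac{17 T}{2}$)
$M{\left(I \right)} = I \left(20 + I\right)$ ($M{\left(I \right)} = \left(I + 0\right) \left(20 + I\right) = I \left(20 + I\right)$)
$\left(O{\left(19,-4 \right)} + M{\left(-4 \right)}\right) \left(-257\right) = \left(\frac{17}{2} \left(-4\right) - 4 \left(20 - 4\right)\right) \left(-257\right) = \left(-34 - 64\right) \left(-257\right) = \left(-98\right) \left(-257\right) = 25186$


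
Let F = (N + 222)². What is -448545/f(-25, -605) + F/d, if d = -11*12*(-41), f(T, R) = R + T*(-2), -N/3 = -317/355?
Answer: 625171140769/764719700 ≈ 817.52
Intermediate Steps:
N = 951/355 (N = -(-951)/355 = -3*(-317/355) = 951/355 ≈ 2.6789)
f(T, R) = R - 2*T
F = 6361817121/126025 (F = (951/355 + 222)² = (79761/355)² = 6361817121/126025 ≈ 50481.)
d = 5412 (d = -132*(-41) = 5412)
-448545/f(-25, -605) + F/d = -448545/(-605 - 2*(-25)) + (6361817121/126025)/5412 = -448545/(-605 + 50) + (6361817121/126025)*(1/5412) = -448545/(-555) + 192782337/20668100 = -448545*(-1/555) + 192782337/20668100 = 29903/37 + 192782337/20668100 = 625171140769/764719700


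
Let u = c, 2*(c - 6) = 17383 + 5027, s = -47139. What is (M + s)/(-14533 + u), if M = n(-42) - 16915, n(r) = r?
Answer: 32048/1661 ≈ 19.294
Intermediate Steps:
c = 11211 (c = 6 + (17383 + 5027)/2 = 6 + (½)*22410 = 6 + 11205 = 11211)
u = 11211
M = -16957 (M = -42 - 16915 = -16957)
(M + s)/(-14533 + u) = (-16957 - 47139)/(-14533 + 11211) = -64096/(-3322) = -64096*(-1/3322) = 32048/1661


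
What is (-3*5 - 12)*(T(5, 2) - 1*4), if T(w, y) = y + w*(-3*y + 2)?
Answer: 594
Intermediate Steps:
T(w, y) = y + w*(2 - 3*y)
(-3*5 - 12)*(T(5, 2) - 1*4) = (-3*5 - 12)*((2 + 2*5 - 3*5*2) - 1*4) = (-15 - 12)*((2 + 10 - 30) - 4) = -27*(-18 - 4) = -27*(-22) = 594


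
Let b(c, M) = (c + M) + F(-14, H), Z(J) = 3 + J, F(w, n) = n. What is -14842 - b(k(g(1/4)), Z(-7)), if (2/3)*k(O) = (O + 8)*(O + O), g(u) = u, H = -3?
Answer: -237459/16 ≈ -14841.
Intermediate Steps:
k(O) = 3*O*(8 + O) (k(O) = 3*((O + 8)*(O + O))/2 = 3*((8 + O)*(2*O))/2 = 3*(2*O*(8 + O))/2 = 3*O*(8 + O))
b(c, M) = -3 + M + c (b(c, M) = (c + M) - 3 = (M + c) - 3 = -3 + M + c)
-14842 - b(k(g(1/4)), Z(-7)) = -14842 - (-3 + (3 - 7) + 3*(1/4)*(8 + 1/4)) = -14842 - (-3 - 4 + 3*(1*(¼))*(8 + 1*(¼))) = -14842 - (-3 - 4 + 3*(¼)*(8 + ¼)) = -14842 - (-3 - 4 + 3*(¼)*(33/4)) = -14842 - (-3 - 4 + 99/16) = -14842 - 1*(-13/16) = -14842 + 13/16 = -237459/16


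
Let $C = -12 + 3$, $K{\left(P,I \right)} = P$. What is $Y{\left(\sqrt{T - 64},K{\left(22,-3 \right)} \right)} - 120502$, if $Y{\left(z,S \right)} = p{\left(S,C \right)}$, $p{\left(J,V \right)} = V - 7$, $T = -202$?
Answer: $-120518$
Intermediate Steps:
$C = -9$
$p{\left(J,V \right)} = -7 + V$ ($p{\left(J,V \right)} = V - 7 = -7 + V$)
$Y{\left(z,S \right)} = -16$ ($Y{\left(z,S \right)} = -7 - 9 = -16$)
$Y{\left(\sqrt{T - 64},K{\left(22,-3 \right)} \right)} - 120502 = -16 - 120502 = -120518$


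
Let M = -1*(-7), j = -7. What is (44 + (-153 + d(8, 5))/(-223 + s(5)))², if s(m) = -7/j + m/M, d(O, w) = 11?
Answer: 4781722500/2399401 ≈ 1992.9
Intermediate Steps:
M = 7
s(m) = 1 + m/7 (s(m) = -7/(-7) + m/7 = -7*(-⅐) + m*(⅐) = 1 + m/7)
(44 + (-153 + d(8, 5))/(-223 + s(5)))² = (44 + (-153 + 11)/(-223 + (1 + (⅐)*5)))² = (44 - 142/(-223 + (1 + 5/7)))² = (44 - 142/(-223 + 12/7))² = (44 - 142/(-1549/7))² = (44 - 142*(-7/1549))² = (44 + 994/1549)² = (69150/1549)² = 4781722500/2399401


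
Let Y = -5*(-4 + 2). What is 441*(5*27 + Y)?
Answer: 63945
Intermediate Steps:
Y = 10 (Y = -5*(-2) = 10)
441*(5*27 + Y) = 441*(5*27 + 10) = 441*(135 + 10) = 441*145 = 63945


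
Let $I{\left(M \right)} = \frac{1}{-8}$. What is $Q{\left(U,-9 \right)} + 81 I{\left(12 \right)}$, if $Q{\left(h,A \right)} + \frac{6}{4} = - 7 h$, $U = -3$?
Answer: $\frac{75}{8} \approx 9.375$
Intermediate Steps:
$Q{\left(h,A \right)} = - \frac{3}{2} - 7 h$
$I{\left(M \right)} = - \frac{1}{8}$
$Q{\left(U,-9 \right)} + 81 I{\left(12 \right)} = \left(- \frac{3}{2} - -21\right) + 81 \left(- \frac{1}{8}\right) = \left(- \frac{3}{2} + 21\right) - \frac{81}{8} = \frac{39}{2} - \frac{81}{8} = \frac{75}{8}$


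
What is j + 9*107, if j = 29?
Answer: 992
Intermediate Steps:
j + 9*107 = 29 + 9*107 = 29 + 963 = 992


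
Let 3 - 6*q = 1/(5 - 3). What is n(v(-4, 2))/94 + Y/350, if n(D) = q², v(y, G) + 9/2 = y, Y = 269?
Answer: 1824967/2368800 ≈ 0.77042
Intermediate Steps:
q = 5/12 (q = ½ - 1/(6*(5 - 3)) = ½ - ⅙/2 = ½ - ⅙*½ = ½ - 1/12 = 5/12 ≈ 0.41667)
v(y, G) = -9/2 + y
n(D) = 25/144 (n(D) = (5/12)² = 25/144)
n(v(-4, 2))/94 + Y/350 = (25/144)/94 + 269/350 = (25/144)*(1/94) + 269*(1/350) = 25/13536 + 269/350 = 1824967/2368800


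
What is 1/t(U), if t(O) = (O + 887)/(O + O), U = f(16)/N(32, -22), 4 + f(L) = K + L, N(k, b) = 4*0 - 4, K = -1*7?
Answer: -10/3543 ≈ -0.0028225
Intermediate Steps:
K = -7
N(k, b) = -4 (N(k, b) = 0 - 4 = -4)
f(L) = -11 + L (f(L) = -4 + (-7 + L) = -11 + L)
U = -5/4 (U = (-11 + 16)/(-4) = 5*(-¼) = -5/4 ≈ -1.2500)
t(O) = (887 + O)/(2*O) (t(O) = (887 + O)/((2*O)) = (887 + O)*(1/(2*O)) = (887 + O)/(2*O))
1/t(U) = 1/((887 - 5/4)/(2*(-5/4))) = 1/((½)*(-⅘)*(3543/4)) = 1/(-3543/10) = -10/3543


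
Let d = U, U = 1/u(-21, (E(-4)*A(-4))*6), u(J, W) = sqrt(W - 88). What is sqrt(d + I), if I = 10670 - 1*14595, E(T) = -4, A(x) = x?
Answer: sqrt(-15700 + sqrt(2))/2 ≈ 62.647*I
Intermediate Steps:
u(J, W) = sqrt(-88 + W)
U = sqrt(2)/4 (U = 1/(sqrt(-88 - 4*(-4)*6)) = 1/(sqrt(-88 + 16*6)) = 1/(sqrt(-88 + 96)) = 1/(sqrt(8)) = 1/(2*sqrt(2)) = sqrt(2)/4 ≈ 0.35355)
d = sqrt(2)/4 ≈ 0.35355
I = -3925 (I = 10670 - 14595 = -3925)
sqrt(d + I) = sqrt(sqrt(2)/4 - 3925) = sqrt(-3925 + sqrt(2)/4)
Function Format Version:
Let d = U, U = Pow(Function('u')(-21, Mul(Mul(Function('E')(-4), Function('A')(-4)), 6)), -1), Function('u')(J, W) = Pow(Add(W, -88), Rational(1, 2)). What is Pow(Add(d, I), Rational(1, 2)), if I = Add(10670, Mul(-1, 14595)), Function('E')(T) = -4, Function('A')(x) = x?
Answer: Mul(Rational(1, 2), Pow(Add(-15700, Pow(2, Rational(1, 2))), Rational(1, 2))) ≈ Mul(62.647, I)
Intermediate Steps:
Function('u')(J, W) = Pow(Add(-88, W), Rational(1, 2))
U = Mul(Rational(1, 4), Pow(2, Rational(1, 2))) (U = Pow(Pow(Add(-88, Mul(Mul(-4, -4), 6)), Rational(1, 2)), -1) = Pow(Pow(Add(-88, Mul(16, 6)), Rational(1, 2)), -1) = Pow(Pow(Add(-88, 96), Rational(1, 2)), -1) = Pow(Pow(8, Rational(1, 2)), -1) = Pow(Mul(2, Pow(2, Rational(1, 2))), -1) = Mul(Rational(1, 4), Pow(2, Rational(1, 2))) ≈ 0.35355)
d = Mul(Rational(1, 4), Pow(2, Rational(1, 2))) ≈ 0.35355
I = -3925 (I = Add(10670, -14595) = -3925)
Pow(Add(d, I), Rational(1, 2)) = Pow(Add(Mul(Rational(1, 4), Pow(2, Rational(1, 2))), -3925), Rational(1, 2)) = Pow(Add(-3925, Mul(Rational(1, 4), Pow(2, Rational(1, 2)))), Rational(1, 2))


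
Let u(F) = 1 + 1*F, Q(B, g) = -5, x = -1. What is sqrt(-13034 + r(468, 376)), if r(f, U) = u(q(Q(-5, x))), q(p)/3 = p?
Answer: 2*I*sqrt(3262) ≈ 114.23*I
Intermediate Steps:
q(p) = 3*p
u(F) = 1 + F
r(f, U) = -14 (r(f, U) = 1 + 3*(-5) = 1 - 15 = -14)
sqrt(-13034 + r(468, 376)) = sqrt(-13034 - 14) = sqrt(-13048) = 2*I*sqrt(3262)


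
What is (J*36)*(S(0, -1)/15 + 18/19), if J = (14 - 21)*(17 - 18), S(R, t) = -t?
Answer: 24276/95 ≈ 255.54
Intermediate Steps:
J = 7 (J = -7*(-1) = 7)
(J*36)*(S(0, -1)/15 + 18/19) = (7*36)*(-1*(-1)/15 + 18/19) = 252*(1*(1/15) + 18*(1/19)) = 252*(1/15 + 18/19) = 252*(289/285) = 24276/95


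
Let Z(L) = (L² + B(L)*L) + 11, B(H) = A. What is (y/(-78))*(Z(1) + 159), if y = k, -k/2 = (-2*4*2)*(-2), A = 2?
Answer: 5536/39 ≈ 141.95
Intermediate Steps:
B(H) = 2
Z(L) = 11 + L² + 2*L (Z(L) = (L² + 2*L) + 11 = 11 + L² + 2*L)
k = -64 (k = -2*-2*4*2*(-2) = -2*(-8*2)*(-2) = -(-32)*(-2) = -2*32 = -64)
y = -64
(y/(-78))*(Z(1) + 159) = (-64/(-78))*((11 + 1² + 2*1) + 159) = (-64*(-1/78))*((11 + 1 + 2) + 159) = 32*(14 + 159)/39 = (32/39)*173 = 5536/39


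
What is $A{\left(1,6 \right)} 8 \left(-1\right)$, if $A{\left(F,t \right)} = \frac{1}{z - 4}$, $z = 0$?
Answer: $2$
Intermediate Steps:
$A{\left(F,t \right)} = - \frac{1}{4}$ ($A{\left(F,t \right)} = \frac{1}{0 - 4} = \frac{1}{-4} = - \frac{1}{4}$)
$A{\left(1,6 \right)} 8 \left(-1\right) = \left(- \frac{1}{4}\right) 8 \left(-1\right) = \left(-2\right) \left(-1\right) = 2$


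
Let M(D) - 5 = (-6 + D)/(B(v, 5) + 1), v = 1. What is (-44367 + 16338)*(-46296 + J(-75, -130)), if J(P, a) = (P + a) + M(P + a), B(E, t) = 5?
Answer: 2608444141/2 ≈ 1.3042e+9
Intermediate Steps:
M(D) = 4 + D/6 (M(D) = 5 + (-6 + D)/(5 + 1) = 5 + (-6 + D)/6 = 5 + (-6 + D)*(1/6) = 5 + (-1 + D/6) = 4 + D/6)
J(P, a) = 4 + 7*P/6 + 7*a/6 (J(P, a) = (P + a) + (4 + (P + a)/6) = (P + a) + (4 + (P/6 + a/6)) = (P + a) + (4 + P/6 + a/6) = 4 + 7*P/6 + 7*a/6)
(-44367 + 16338)*(-46296 + J(-75, -130)) = (-44367 + 16338)*(-46296 + (4 + (7/6)*(-75) + (7/6)*(-130))) = -28029*(-46296 + (4 - 175/2 - 455/3)) = -28029*(-46296 - 1411/6) = -28029*(-279187/6) = 2608444141/2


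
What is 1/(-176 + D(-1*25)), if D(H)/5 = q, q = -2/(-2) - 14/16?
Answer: -8/1403 ≈ -0.0057021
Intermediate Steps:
q = ⅛ (q = -2*(-½) - 14*1/16 = 1 - 7/8 = ⅛ ≈ 0.12500)
D(H) = 5/8 (D(H) = 5*(⅛) = 5/8)
1/(-176 + D(-1*25)) = 1/(-176 + 5/8) = 1/(-1403/8) = -8/1403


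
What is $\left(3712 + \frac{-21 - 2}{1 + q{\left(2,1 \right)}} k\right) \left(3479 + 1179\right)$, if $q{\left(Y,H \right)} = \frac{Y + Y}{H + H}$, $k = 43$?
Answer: $\frac{47264726}{3} \approx 1.5755 \cdot 10^{7}$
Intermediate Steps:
$q{\left(Y,H \right)} = \frac{Y}{H}$ ($q{\left(Y,H \right)} = \frac{2 Y}{2 H} = 2 Y \frac{1}{2 H} = \frac{Y}{H}$)
$\left(3712 + \frac{-21 - 2}{1 + q{\left(2,1 \right)}} k\right) \left(3479 + 1179\right) = \left(3712 + \frac{-21 - 2}{1 + \frac{2}{1}} \cdot 43\right) \left(3479 + 1179\right) = \left(3712 + - \frac{23}{1 + 2 \cdot 1} \cdot 43\right) 4658 = \left(3712 + - \frac{23}{1 + 2} \cdot 43\right) 4658 = \left(3712 + - \frac{23}{3} \cdot 43\right) 4658 = \left(3712 + \left(-23\right) \frac{1}{3} \cdot 43\right) 4658 = \left(3712 - \frac{989}{3}\right) 4658 = \frac{10147}{3} \cdot 4658 = \frac{47264726}{3}$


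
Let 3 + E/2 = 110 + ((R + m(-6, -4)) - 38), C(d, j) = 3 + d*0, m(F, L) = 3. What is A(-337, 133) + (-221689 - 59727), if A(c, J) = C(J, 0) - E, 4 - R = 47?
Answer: -281471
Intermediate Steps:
R = -43 (R = 4 - 1*47 = 4 - 47 = -43)
C(d, j) = 3 (C(d, j) = 3 + 0 = 3)
E = 58 (E = -6 + 2*(110 + ((-43 + 3) - 38)) = -6 + 2*(110 + (-40 - 38)) = -6 + 2*(110 - 78) = -6 + 2*32 = -6 + 64 = 58)
A(c, J) = -55 (A(c, J) = 3 - 1*58 = 3 - 58 = -55)
A(-337, 133) + (-221689 - 59727) = -55 + (-221689 - 59727) = -55 - 281416 = -281471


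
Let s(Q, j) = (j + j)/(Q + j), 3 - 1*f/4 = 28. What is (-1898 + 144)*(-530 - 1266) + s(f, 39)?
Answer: 192161146/61 ≈ 3.1502e+6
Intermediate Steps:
f = -100 (f = 12 - 4*28 = 12 - 112 = -100)
s(Q, j) = 2*j/(Q + j) (s(Q, j) = (2*j)/(Q + j) = 2*j/(Q + j))
(-1898 + 144)*(-530 - 1266) + s(f, 39) = (-1898 + 144)*(-530 - 1266) + 2*39/(-100 + 39) = -1754*(-1796) + 2*39/(-61) = 3150184 + 2*39*(-1/61) = 3150184 - 78/61 = 192161146/61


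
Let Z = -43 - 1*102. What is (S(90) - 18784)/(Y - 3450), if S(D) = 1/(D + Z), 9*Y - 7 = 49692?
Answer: -9298089/1025695 ≈ -9.0652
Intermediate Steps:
Y = 49699/9 (Y = 7/9 + (1/9)*49692 = 7/9 + 16564/3 = 49699/9 ≈ 5522.1)
Z = -145 (Z = -43 - 102 = -145)
S(D) = 1/(-145 + D) (S(D) = 1/(D - 145) = 1/(-145 + D))
(S(90) - 18784)/(Y - 3450) = (1/(-145 + 90) - 18784)/(49699/9 - 3450) = (1/(-55) - 18784)/(18649/9) = (-1/55 - 18784)*(9/18649) = -1033121/55*9/18649 = -9298089/1025695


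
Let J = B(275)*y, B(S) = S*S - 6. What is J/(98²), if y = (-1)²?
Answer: 75619/9604 ≈ 7.8737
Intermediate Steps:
B(S) = -6 + S² (B(S) = S² - 6 = -6 + S²)
y = 1
J = 75619 (J = (-6 + 275²)*1 = (-6 + 75625)*1 = 75619*1 = 75619)
J/(98²) = 75619/(98²) = 75619/9604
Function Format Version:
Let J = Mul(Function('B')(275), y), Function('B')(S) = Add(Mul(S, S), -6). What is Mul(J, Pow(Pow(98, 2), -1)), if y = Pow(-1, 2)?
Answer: Rational(75619, 9604) ≈ 7.8737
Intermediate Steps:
Function('B')(S) = Add(-6, Pow(S, 2)) (Function('B')(S) = Add(Pow(S, 2), -6) = Add(-6, Pow(S, 2)))
y = 1
J = 75619 (J = Mul(Add(-6, Pow(275, 2)), 1) = Mul(Add(-6, 75625), 1) = Mul(75619, 1) = 75619)
Mul(J, Pow(Pow(98, 2), -1)) = Mul(75619, Pow(Pow(98, 2), -1)) = Mul(75619, Pow(9604, -1)) = Mul(75619, Rational(1, 9604)) = Rational(75619, 9604)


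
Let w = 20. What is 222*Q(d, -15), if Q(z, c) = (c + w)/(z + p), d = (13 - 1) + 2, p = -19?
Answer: -222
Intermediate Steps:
d = 14 (d = 12 + 2 = 14)
Q(z, c) = (20 + c)/(-19 + z) (Q(z, c) = (c + 20)/(z - 19) = (20 + c)/(-19 + z))
222*Q(d, -15) = 222*((20 - 15)/(-19 + 14)) = 222*(5/(-5)) = 222*(-⅕*5) = 222*(-1) = -222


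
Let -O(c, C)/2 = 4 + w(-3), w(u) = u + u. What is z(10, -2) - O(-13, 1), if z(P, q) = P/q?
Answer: -9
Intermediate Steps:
w(u) = 2*u
O(c, C) = 4 (O(c, C) = -2*(4 + 2*(-3)) = -2*(4 - 6) = -2*(-2) = 4)
z(10, -2) - O(-13, 1) = 10/(-2) - 1*4 = 10*(-1/2) - 4 = -5 - 4 = -9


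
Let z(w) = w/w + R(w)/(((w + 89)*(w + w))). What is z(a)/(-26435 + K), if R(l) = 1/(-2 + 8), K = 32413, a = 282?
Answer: 1255465/7505163792 ≈ 0.00016728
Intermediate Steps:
R(l) = 1/6
z(w) = 1 + 1/(12*w*(89 + w)) (z(w) = w/w + 1/(6*(((w + 89)*(w + w)))) = 1 + 1/(6*(((89 + w)*(2*w)))) = 1 + 1/(6*((2*w*(89 + w)))) = 1 + (1/(2*w*(89 + w)))/6 = 1 + 1/(12*w*(89 + w)))
z(a)/(-26435 + K) = ((1/12 + 282**2 + 89*282)/(282*(89 + 282)))/(-26435 + 32413) = ((1/282)*(1/12 + 79524 + 25098)/371)/5978 = ((1/282)*(1/371)*(1255465/12))*(1/5978) = (1255465/1255464)*(1/5978) = 1255465/7505163792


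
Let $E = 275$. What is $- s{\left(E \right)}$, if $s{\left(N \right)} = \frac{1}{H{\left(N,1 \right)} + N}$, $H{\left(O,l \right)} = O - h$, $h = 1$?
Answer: $- \frac{1}{549} \approx -0.0018215$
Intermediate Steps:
$H{\left(O,l \right)} = -1 + O$ ($H{\left(O,l \right)} = O - 1 = -1 + O$)
$s{\left(N \right)} = \frac{1}{-1 + 2 N}$ ($s{\left(N \right)} = \frac{1}{\left(-1 + N\right) + N} = \frac{1}{-1 + 2 N}$)
$- s{\left(E \right)} = - \frac{1}{-1 + 2 \cdot 275} = - \frac{1}{-1 + 550} = - \frac{1}{549}$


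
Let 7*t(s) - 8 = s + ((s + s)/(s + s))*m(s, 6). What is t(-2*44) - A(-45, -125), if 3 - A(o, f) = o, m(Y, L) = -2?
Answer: -418/7 ≈ -59.714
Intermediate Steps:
A(o, f) = 3 - o
t(s) = 6/7 + s/7 (t(s) = 8/7 + (s + ((s + s)/(s + s))*(-2))/7 = 8/7 + (s + ((2*s)/((2*s)))*(-2))/7 = 8/7 + (s + ((2*s)*(1/(2*s)))*(-2))/7 = 8/7 + (s + 1*(-2))/7 = 8/7 + (s - 2)/7 = 8/7 + (-2 + s)/7 = 8/7 + (-2/7 + s/7) = 6/7 + s/7)
t(-2*44) - A(-45, -125) = (6/7 + (-2*44)/7) - (3 - 1*(-45)) = (6/7 + (⅐)*(-88)) - (3 + 45) = (6/7 - 88/7) - 1*48 = -82/7 - 48 = -418/7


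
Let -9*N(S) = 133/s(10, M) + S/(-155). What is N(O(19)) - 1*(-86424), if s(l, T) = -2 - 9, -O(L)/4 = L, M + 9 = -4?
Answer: 442065353/5115 ≈ 86425.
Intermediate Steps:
M = -13 (M = -9 - 4 = -13)
O(L) = -4*L
s(l, T) = -11
N(S) = 133/99 + S/1395 (N(S) = -(133/(-11) + S/(-155))/9 = -(133*(-1/11) + S*(-1/155))/9 = -(-133/11 - S/155)/9 = 133/99 + S/1395)
N(O(19)) - 1*(-86424) = (133/99 + (-4*19)/1395) - 1*(-86424) = (133/99 + (1/1395)*(-76)) + 86424 = (133/99 - 76/1395) + 86424 = 6593/5115 + 86424 = 442065353/5115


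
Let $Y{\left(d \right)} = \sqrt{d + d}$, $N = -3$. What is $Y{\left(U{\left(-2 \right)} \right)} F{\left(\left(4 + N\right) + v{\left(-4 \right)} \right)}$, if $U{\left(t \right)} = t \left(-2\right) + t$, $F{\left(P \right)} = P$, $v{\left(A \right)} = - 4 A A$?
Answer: $-126$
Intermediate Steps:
$v{\left(A \right)} = - 4 A^{2}$
$U{\left(t \right)} = - t$ ($U{\left(t \right)} = - 2 t + t = - t$)
$Y{\left(d \right)} = \sqrt{2} \sqrt{d}$ ($Y{\left(d \right)} = \sqrt{2 d} = \sqrt{2} \sqrt{d}$)
$Y{\left(U{\left(-2 \right)} \right)} F{\left(\left(4 + N\right) + v{\left(-4 \right)} \right)} = \sqrt{2} \sqrt{\left(-1\right) \left(-2\right)} \left(\left(4 - 3\right) - 4 \left(-4\right)^{2}\right) = \sqrt{2} \sqrt{2} \left(1 - 64\right) = 2 \left(1 - 64\right) = 2 \left(-63\right) = -126$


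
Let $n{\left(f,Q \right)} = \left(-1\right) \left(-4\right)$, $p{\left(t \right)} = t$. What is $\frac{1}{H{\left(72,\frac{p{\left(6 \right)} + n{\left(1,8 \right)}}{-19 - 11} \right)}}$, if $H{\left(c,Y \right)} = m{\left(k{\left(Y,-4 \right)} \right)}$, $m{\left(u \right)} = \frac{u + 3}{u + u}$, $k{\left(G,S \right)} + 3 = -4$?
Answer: $\frac{7}{2} \approx 3.5$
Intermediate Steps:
$k{\left(G,S \right)} = -7$ ($k{\left(G,S \right)} = -3 - 4 = -7$)
$n{\left(f,Q \right)} = 4$
$m{\left(u \right)} = \frac{3 + u}{2 u}$
$H{\left(c,Y \right)} = \frac{2}{7}$ ($H{\left(c,Y \right)} = \frac{3 - 7}{2 \left(-7\right)} = \frac{1}{2} \left(- \frac{1}{7}\right) \left(-4\right) = \frac{2}{7}$)
$\frac{1}{H{\left(72,\frac{p{\left(6 \right)} + n{\left(1,8 \right)}}{-19 - 11} \right)}} = \frac{1}{\frac{2}{7}} = \frac{7}{2}$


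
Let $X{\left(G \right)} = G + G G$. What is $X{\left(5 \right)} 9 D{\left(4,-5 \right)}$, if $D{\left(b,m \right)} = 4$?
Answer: $1080$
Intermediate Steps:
$X{\left(G \right)} = G + G^{2}$
$X{\left(5 \right)} 9 D{\left(4,-5 \right)} = 5 \left(1 + 5\right) 9 \cdot 4 = 5 \cdot 6 \cdot 9 \cdot 4 = 30 \cdot 9 \cdot 4 = 270 \cdot 4 = 1080$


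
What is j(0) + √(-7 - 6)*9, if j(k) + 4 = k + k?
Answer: -4 + 9*I*√13 ≈ -4.0 + 32.45*I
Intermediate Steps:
j(k) = -4 + 2*k (j(k) = -4 + (k + k) = -4 + 2*k)
j(0) + √(-7 - 6)*9 = (-4 + 2*0) + √(-7 - 6)*9 = (-4 + 0) + √(-13)*9 = -4 + (I*√13)*9 = -4 + 9*I*√13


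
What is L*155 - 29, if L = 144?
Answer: 22291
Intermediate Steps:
L*155 - 29 = 144*155 - 29 = 22320 - 29 = 22291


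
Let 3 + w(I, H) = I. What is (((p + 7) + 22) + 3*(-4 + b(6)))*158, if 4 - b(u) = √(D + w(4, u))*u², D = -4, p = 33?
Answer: 9796 - 17064*I*√3 ≈ 9796.0 - 29556.0*I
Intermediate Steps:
w(I, H) = -3 + I
b(u) = 4 - I*√3*u² (b(u) = 4 - √(-4 + (-3 + 4))*u² = 4 - √(-4 + 1)*u² = 4 - √(-3)*u² = 4 - I*√3*u²)
(((p + 7) + 22) + 3*(-4 + b(6)))*158 = (((33 + 7) + 22) + 3*(-4 + (4 - 1*I*√3*6²)))*158 = ((40 + 22) + 3*(-4 + (4 - 1*I*√3*36)))*158 = (62 + 3*(-4 + (4 - 36*I*√3)))*158 = (62 + 3*(-36*I*√3))*158 = (62 - 108*I*√3)*158 = 9796 - 17064*I*√3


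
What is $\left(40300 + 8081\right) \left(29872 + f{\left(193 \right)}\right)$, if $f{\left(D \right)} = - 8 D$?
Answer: $1370536968$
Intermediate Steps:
$\left(40300 + 8081\right) \left(29872 + f{\left(193 \right)}\right) = \left(40300 + 8081\right) \left(29872 - 1544\right) = 48381 \left(29872 - 1544\right) = 48381 \cdot 28328 = 1370536968$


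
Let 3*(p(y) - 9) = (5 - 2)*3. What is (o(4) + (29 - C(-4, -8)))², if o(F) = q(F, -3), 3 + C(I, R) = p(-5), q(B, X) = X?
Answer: 289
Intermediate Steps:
p(y) = 12 (p(y) = 9 + ((5 - 2)*3)/3 = 9 + (3*3)/3 = 9 + (⅓)*9 = 9 + 3 = 12)
C(I, R) = 9 (C(I, R) = -3 + 12 = 9)
o(F) = -3
(o(4) + (29 - C(-4, -8)))² = (-3 + (29 - 1*9))² = (-3 + (29 - 9))² = (-3 + 20)² = 17² = 289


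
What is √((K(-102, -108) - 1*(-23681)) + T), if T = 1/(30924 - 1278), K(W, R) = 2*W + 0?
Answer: √254735686338/3294 ≈ 153.22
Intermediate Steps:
K(W, R) = 2*W
T = 1/29646 ≈ 3.3731e-5
√((K(-102, -108) - 1*(-23681)) + T) = √((2*(-102) - 1*(-23681)) + 1/29646) = √((-204 + 23681) + 1/29646) = √(23477 + 1/29646) = √(695999143/29646) = √254735686338/3294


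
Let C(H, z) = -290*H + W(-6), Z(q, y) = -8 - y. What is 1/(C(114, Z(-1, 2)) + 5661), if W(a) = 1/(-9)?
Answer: -9/246592 ≈ -3.6498e-5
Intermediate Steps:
W(a) = -1/9
C(H, z) = -1/9 - 290*H (C(H, z) = -290*H - 1/9 = -1/9 - 290*H)
1/(C(114, Z(-1, 2)) + 5661) = 1/((-1/9 - 290*114) + 5661) = 1/((-1/9 - 33060) + 5661) = 1/(-297541/9 + 5661) = 1/(-246592/9) = -9/246592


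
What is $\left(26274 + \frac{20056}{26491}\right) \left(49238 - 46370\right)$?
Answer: $\frac{1996255884120}{26491} \approx 7.5356 \cdot 10^{7}$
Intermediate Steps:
$\left(26274 + \frac{20056}{26491}\right) \left(49238 - 46370\right) = \left(26274 + 20056 \cdot \frac{1}{26491}\right) 2868 = \left(26274 + \frac{20056}{26491}\right) 2868 = \frac{696044590}{26491} \cdot 2868 = \frac{1996255884120}{26491}$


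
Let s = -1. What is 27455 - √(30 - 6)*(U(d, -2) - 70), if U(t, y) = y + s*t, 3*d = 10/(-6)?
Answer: 27455 + 1286*√6/9 ≈ 27805.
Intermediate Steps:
d = -5/9 (d = (10/(-6))/3 = (10*(-⅙))/3 = (⅓)*(-5/3) = -5/9 ≈ -0.55556)
U(t, y) = y - t
27455 - √(30 - 6)*(U(d, -2) - 70) = 27455 - √(30 - 6)*((-2 - 1*(-5/9)) - 70) = 27455 - √24*((-2 + 5/9) - 70) = 27455 - 2*√6*(-13/9 - 70) = 27455 - 2*√6*(-643)/9 = 27455 - (-1286)*√6/9 = 27455 + 1286*√6/9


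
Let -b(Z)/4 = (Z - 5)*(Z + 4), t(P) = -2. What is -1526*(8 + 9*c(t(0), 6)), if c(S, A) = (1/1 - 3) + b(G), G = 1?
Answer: -1083460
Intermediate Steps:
b(Z) = -4*(-5 + Z)*(4 + Z) (b(Z) = -4*(Z - 5)*(Z + 4) = -4*(-5 + Z)*(4 + Z))
c(S, A) = 78 (c(S, A) = (1/1 - 3) + (80 - 4*1² + 4*1) = (1 - 3) + (80 - 4*1 + 4) = -2 + (80 - 4 + 4) = -2 + 80 = 78)
-1526*(8 + 9*c(t(0), 6)) = -1526*(8 + 9*78) = -1526*(8 + 702) = -1526*710 = -1083460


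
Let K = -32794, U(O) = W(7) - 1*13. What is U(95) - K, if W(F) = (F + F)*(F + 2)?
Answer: 32907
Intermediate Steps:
W(F) = 2*F*(2 + F) (W(F) = (2*F)*(2 + F) = 2*F*(2 + F))
U(O) = 113 (U(O) = 2*7*(2 + 7) - 1*13 = 2*7*9 - 13 = 126 - 13 = 113)
U(95) - K = 113 - 1*(-32794) = 113 + 32794 = 32907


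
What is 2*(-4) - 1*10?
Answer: -18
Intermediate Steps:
2*(-4) - 1*10 = -8 - 10 = -18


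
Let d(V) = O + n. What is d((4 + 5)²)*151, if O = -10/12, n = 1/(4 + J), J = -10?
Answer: -151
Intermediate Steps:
n = -⅙ (n = 1/(4 - 10) = 1/(-6) = -⅙ ≈ -0.16667)
O = -⅚ (O = -10*1/12 = -⅚ ≈ -0.83333)
d(V) = -1 (d(V) = -⅚ - ⅙ = -1)
d((4 + 5)²)*151 = -1*151 = -151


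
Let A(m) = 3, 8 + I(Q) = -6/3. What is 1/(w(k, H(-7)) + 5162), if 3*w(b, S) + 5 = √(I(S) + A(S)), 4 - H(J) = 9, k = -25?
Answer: 46443/239661368 - 3*I*√7/239661368 ≈ 0.00019379 - 3.3119e-8*I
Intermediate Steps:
I(Q) = -10 (I(Q) = -8 - 6/3 = -8 - 6*⅓ = -8 - 2 = -10)
H(J) = -5 (H(J) = 4 - 1*9 = 4 - 9 = -5)
w(b, S) = -5/3 + I*√7/3 (w(b, S) = -5/3 + √(-10 + 3)/3 = -5/3 + √(-7)/3 = -5/3 + (I*√7)/3 = -5/3 + I*√7/3)
1/(w(k, H(-7)) + 5162) = 1/((-5/3 + I*√7/3) + 5162) = 1/(15481/3 + I*√7/3)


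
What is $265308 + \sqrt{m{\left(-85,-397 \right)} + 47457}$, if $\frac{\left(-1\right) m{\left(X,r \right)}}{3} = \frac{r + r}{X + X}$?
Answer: $265308 + \frac{\sqrt{342775590}}{85} \approx 2.6553 \cdot 10^{5}$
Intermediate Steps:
$m{\left(X,r \right)} = - \frac{3 r}{X}$ ($m{\left(X,r \right)} = - 3 \frac{r + r}{X + X} = - 3 \frac{2 r}{2 X} = - 3 \cdot 2 r \frac{1}{2 X} = - 3 \frac{r}{X} = - \frac{3 r}{X}$)
$265308 + \sqrt{m{\left(-85,-397 \right)} + 47457} = 265308 + \sqrt{\left(-3\right) \left(-397\right) \frac{1}{-85} + 47457} = 265308 + \sqrt{\left(-3\right) \left(-397\right) \left(- \frac{1}{85}\right) + 47457} = 265308 + \sqrt{- \frac{1191}{85} + 47457} = 265308 + \sqrt{\frac{4032654}{85}} = 265308 + \frac{\sqrt{342775590}}{85}$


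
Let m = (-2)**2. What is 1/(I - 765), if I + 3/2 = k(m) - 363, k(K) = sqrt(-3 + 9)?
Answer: -1506/1701019 - 4*sqrt(6)/5103057 ≈ -0.00088727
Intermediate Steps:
m = 4
k(K) = sqrt(6)
I = -729/2 + sqrt(6) (I = -3/2 + (sqrt(6) - 363) = -3/2 + (-363 + sqrt(6)) = -729/2 + sqrt(6) ≈ -362.05)
1/(I - 765) = 1/((-729/2 + sqrt(6)) - 765) = 1/(-2259/2 + sqrt(6))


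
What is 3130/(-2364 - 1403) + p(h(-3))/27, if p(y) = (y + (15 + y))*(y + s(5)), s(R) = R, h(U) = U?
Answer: -1856/11301 ≈ -0.16423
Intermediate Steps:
p(y) = (5 + y)*(15 + 2*y) (p(y) = (y + (15 + y))*(y + 5) = (15 + 2*y)*(5 + y) = (5 + y)*(15 + 2*y))
3130/(-2364 - 1403) + p(h(-3))/27 = 3130/(-2364 - 1403) + (75 + 2*(-3)² + 25*(-3))/27 = 3130/(-3767) + (75 + 2*9 - 75)*(1/27) = 3130*(-1/3767) + (75 + 18 - 75)*(1/27) = -3130/3767 + 18*(1/27) = -3130/3767 + ⅔ = -1856/11301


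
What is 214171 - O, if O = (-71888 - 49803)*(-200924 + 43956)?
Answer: -19101378717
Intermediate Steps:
O = 19101592888 (O = -121691*(-156968) = 19101592888)
214171 - O = 214171 - 1*19101592888 = 214171 - 19101592888 = -19101378717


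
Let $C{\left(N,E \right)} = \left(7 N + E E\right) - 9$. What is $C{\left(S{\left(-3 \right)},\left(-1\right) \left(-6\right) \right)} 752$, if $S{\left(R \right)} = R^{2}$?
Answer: $67680$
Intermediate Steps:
$C{\left(N,E \right)} = -9 + E^{2} + 7 N$ ($C{\left(N,E \right)} = \left(7 N + E^{2}\right) - 9 = \left(E^{2} + 7 N\right) - 9 = -9 + E^{2} + 7 N$)
$C{\left(S{\left(-3 \right)},\left(-1\right) \left(-6\right) \right)} 752 = \left(-9 + \left(\left(-1\right) \left(-6\right)\right)^{2} + 7 \left(-3\right)^{2}\right) 752 = \left(-9 + 6^{2} + 7 \cdot 9\right) 752 = \left(-9 + 36 + 63\right) 752 = 90 \cdot 752 = 67680$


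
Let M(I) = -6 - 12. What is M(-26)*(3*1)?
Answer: -54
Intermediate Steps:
M(I) = -18
M(-26)*(3*1) = -54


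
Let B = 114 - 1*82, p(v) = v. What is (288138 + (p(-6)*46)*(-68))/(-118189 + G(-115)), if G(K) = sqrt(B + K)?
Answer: -6045485539/2328106634 - 51151*I*sqrt(83)/2328106634 ≈ -2.5967 - 0.00020017*I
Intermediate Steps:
B = 32 (B = 114 - 82 = 32)
G(K) = sqrt(32 + K)
(288138 + (p(-6)*46)*(-68))/(-118189 + G(-115)) = (288138 - 6*46*(-68))/(-118189 + sqrt(32 - 115)) = (288138 - 276*(-68))/(-118189 + sqrt(-83)) = (288138 + 18768)/(-118189 + I*sqrt(83)) = 306906/(-118189 + I*sqrt(83))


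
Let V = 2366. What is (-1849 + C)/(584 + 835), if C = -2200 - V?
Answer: -6415/1419 ≈ -4.5208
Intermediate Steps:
C = -4566 (C = -2200 - 1*2366 = -2200 - 2366 = -4566)
(-1849 + C)/(584 + 835) = (-1849 - 4566)/(584 + 835) = -6415/1419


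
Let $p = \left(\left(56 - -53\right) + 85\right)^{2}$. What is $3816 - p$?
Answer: $-33820$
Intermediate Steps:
$p = 37636$ ($p = \left(\left(56 + 53\right) + 85\right)^{2} = \left(109 + 85\right)^{2} = 194^{2} = 37636$)
$3816 - p = 3816 - 37636 = -33820$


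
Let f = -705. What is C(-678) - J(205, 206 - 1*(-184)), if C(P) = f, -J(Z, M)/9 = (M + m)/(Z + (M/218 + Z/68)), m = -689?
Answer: -124029613/172785 ≈ -717.83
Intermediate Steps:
J(Z, M) = -9*(-689 + M)/(M/218 + 69*Z/68) (J(Z, M) = -9*(M - 689)/(Z + (M/218 + Z/68)) = -9*(-689 + M)/(Z + (M*(1/218) + Z*(1/68))) = -9*(-689 + M)/(Z + (M/218 + Z/68)) = -9*(-689 + M)/(Z + (Z/68 + M/218)) = -9*(-689 + M)/(M/218 + 69*Z/68))
C(P) = -705
C(-678) - J(205, 206 - 1*(-184)) = -705 - 66708*(689 - (206 - 1*(-184)))/(34*(206 - 1*(-184)) + 7521*205) = -705 - 66708*(689 - (206 + 184))/(34*(206 + 184) + 1541805) = -705 - 66708*(689 - 1*390)/(34*390 + 1541805) = -705 - 66708*(689 - 390)/(13260 + 1541805) = -705 - 66708*299/1555065 = -705 - 1*2216188/172785 = -705 - 2216188/172785 = -124029613/172785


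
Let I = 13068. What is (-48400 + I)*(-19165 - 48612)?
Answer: 2394696964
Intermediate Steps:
(-48400 + I)*(-19165 - 48612) = (-48400 + 13068)*(-19165 - 48612) = -35332*(-67777) = 2394696964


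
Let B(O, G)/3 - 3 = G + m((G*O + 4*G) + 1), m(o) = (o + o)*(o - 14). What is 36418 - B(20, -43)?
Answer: -6427832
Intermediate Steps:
m(o) = 2*o*(-14 + o) (m(o) = (2*o)*(-14 + o) = 2*o*(-14 + o))
B(O, G) = 9 + 3*G + 6*(1 + 4*G + G*O)*(-13 + 4*G + G*O) (B(O, G) = 9 + 3*(G + 2*((G*O + 4*G) + 1)*(-14 + ((G*O + 4*G) + 1))) = 9 + 3*(G + 2*((4*G + G*O) + 1)*(-14 + ((4*G + G*O) + 1))) = 9 + 3*(G + 2*(1 + 4*G + G*O)*(-14 + (1 + 4*G + G*O))) = 9 + 3*(G + 2*(1 + 4*G + G*O)*(-13 + 4*G + G*O)) = 9 + (3*G + 6*(1 + 4*G + G*O)*(-13 + 4*G + G*O)) = 9 + 3*G + 6*(1 + 4*G + G*O)*(-13 + 4*G + G*O))
36418 - B(20, -43) = 36418 - (9 + 3*(-43) + 6*(1 + 4*(-43) - 43*20)*(-13 + 4*(-43) - 43*20)) = 36418 - (9 - 129 + 6*(1 - 172 - 860)*(-13 - 172 - 860)) = 36418 - (9 - 129 + 6*(-1031)*(-1045)) = 36418 - (9 - 129 + 6464370) = 36418 - 1*6464250 = 36418 - 6464250 = -6427832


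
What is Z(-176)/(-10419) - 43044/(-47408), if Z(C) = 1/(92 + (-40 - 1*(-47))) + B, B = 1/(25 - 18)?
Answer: 77697112975/85575789684 ≈ 0.90793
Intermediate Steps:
B = ⅐ (B = 1/7 = ⅐ ≈ 0.14286)
Z(C) = 106/693 (Z(C) = 1/(92 + (-40 - 1*(-47))) + ⅐ = 1/(92 + (-40 + 47)) + ⅐ = 1/(92 + 7) + ⅐ = 1/99 + ⅐ = 106/693)
Z(-176)/(-10419) - 43044/(-47408) = (106/693)/(-10419) - 43044/(-47408) = (106/693)*(-1/10419) - 43044*(-1/47408) = -106/7220367 + 10761/11852 = 77697112975/85575789684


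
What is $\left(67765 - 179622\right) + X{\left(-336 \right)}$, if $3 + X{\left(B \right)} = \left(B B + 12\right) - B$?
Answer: $1384$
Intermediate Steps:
$X{\left(B \right)} = 9 + B^{2} - B$ ($X{\left(B \right)} = -3 - \left(-12 + B - B B\right) = -3 - \left(-12 + B - B^{2}\right) = -3 + \left(12 + B^{2} - B\right) = 9 + B^{2} - B$)
$\left(67765 - 179622\right) + X{\left(-336 \right)} = \left(67765 - 179622\right) + \left(9 + \left(-336\right)^{2} - -336\right) = -111857 + \left(9 + 112896 + 336\right) = -111857 + 113241 = 1384$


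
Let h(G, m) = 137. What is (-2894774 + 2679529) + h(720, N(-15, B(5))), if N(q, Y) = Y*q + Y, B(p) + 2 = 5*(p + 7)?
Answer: -215108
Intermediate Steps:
B(p) = 33 + 5*p (B(p) = -2 + 5*(p + 7) = -2 + 5*(7 + p) = -2 + (35 + 5*p) = 33 + 5*p)
N(q, Y) = Y + Y*q
(-2894774 + 2679529) + h(720, N(-15, B(5))) = (-2894774 + 2679529) + 137 = -215245 + 137 = -215108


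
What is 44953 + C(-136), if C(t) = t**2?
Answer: 63449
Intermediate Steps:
44953 + C(-136) = 44953 + (-136)**2 = 44953 + 18496 = 63449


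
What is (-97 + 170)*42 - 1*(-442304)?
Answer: 445370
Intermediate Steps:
(-97 + 170)*42 - 1*(-442304) = 73*42 + 442304 = 3066 + 442304 = 445370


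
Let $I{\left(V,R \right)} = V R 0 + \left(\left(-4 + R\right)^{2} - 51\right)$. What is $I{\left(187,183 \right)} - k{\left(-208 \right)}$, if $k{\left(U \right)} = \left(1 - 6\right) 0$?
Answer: $31990$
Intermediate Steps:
$I{\left(V,R \right)} = -51 + \left(-4 + R\right)^{2}$ ($I{\left(V,R \right)} = R V 0 + \left(\left(-4 + R\right)^{2} - 51\right) = 0 + \left(-51 + \left(-4 + R\right)^{2}\right) = -51 + \left(-4 + R\right)^{2}$)
$k{\left(U \right)} = 0$ ($k{\left(U \right)} = \left(-5\right) 0 = 0$)
$I{\left(187,183 \right)} - k{\left(-208 \right)} = \left(-51 + \left(-4 + 183\right)^{2}\right) - 0 = \left(-51 + 179^{2}\right) + 0 = \left(-51 + 32041\right) + 0 = 31990 + 0 = 31990$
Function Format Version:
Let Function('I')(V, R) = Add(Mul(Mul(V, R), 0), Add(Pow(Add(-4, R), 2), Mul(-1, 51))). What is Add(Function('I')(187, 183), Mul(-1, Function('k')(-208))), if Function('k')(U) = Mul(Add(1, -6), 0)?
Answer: 31990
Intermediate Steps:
Function('I')(V, R) = Add(-51, Pow(Add(-4, R), 2)) (Function('I')(V, R) = Add(Mul(Mul(R, V), 0), Add(Pow(Add(-4, R), 2), -51)) = Add(0, Add(-51, Pow(Add(-4, R), 2))) = Add(-51, Pow(Add(-4, R), 2)))
Function('k')(U) = 0 (Function('k')(U) = Mul(-5, 0) = 0)
Add(Function('I')(187, 183), Mul(-1, Function('k')(-208))) = Add(Add(-51, Pow(Add(-4, 183), 2)), Mul(-1, 0)) = Add(Add(-51, Pow(179, 2)), 0) = Add(Add(-51, 32041), 0) = Add(31990, 0) = 31990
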